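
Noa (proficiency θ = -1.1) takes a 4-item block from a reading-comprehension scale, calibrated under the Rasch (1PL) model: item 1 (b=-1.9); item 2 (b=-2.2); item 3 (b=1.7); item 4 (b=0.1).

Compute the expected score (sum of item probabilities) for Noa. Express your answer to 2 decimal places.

P(θ) = 1 / (1 + exp(−(θ − b)))
P_1 = 1/(1+e^{-0.8000}) = 0.6900
P_2 = 1/(1+e^{-1.1000}) = 0.7503
P_3 = 1/(1+e^{2.8000}) = 0.0573
P_4 = 1/(1+e^{1.2000}) = 0.2315
E[score] = 0.6900 + 0.7503 + 0.0573 + 0.2315 = 1.7290

1.73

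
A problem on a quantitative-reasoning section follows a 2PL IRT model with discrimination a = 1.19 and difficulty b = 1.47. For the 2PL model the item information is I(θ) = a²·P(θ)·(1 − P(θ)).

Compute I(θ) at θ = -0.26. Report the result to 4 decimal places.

P = 1/(1+e^{2.0587}) = 0.1132
P(1−P) = 0.1132 × 0.8868 = 0.1004
I = a² × P(1−P) = 1.19² × 0.1004 = 0.14213

0.1421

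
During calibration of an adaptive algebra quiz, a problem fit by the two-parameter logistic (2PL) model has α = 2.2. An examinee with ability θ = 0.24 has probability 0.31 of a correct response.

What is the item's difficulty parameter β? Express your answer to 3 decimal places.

P(θ) = 1 / (1 + exp(−α(θ − β)))
logit(0.31) = ln(0.31/0.69) = -0.8001
β = θ − logit/(α) = 0.24 − (-0.8001)/2.2000 = 0.6037

0.604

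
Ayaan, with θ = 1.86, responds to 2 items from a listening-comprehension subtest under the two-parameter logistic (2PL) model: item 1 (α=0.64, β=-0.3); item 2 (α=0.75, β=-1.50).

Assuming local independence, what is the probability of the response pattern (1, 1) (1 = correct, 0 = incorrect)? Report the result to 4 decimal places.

P(θ) = 1 / (1 + exp(−α(θ − β)))
P_1 = 1/(1+e^{-1.3824}) = 0.7994
P_2 = 1/(1+e^{-2.5200}) = 0.9255
L = P_1 × P_2 = 0.7994 × 0.9255 = 0.73985

0.7398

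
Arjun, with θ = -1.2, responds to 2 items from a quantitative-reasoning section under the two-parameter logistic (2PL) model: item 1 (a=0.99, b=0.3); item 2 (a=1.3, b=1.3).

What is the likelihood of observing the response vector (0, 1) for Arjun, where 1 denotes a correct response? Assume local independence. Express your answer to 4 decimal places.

0.0304

P(θ) = 1 / (1 + exp(−a(θ − b)))
P_1 = 1/(1+e^{1.4850}) = 0.1847
P_2 = 1/(1+e^{3.2500}) = 0.0373
L = (1−P_1) × P_2 = 0.8153 × 0.0373 = 0.03043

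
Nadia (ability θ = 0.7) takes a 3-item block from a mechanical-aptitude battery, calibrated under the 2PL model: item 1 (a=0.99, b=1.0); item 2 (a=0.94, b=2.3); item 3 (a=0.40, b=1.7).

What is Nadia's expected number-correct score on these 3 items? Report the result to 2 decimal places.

1.01

P(θ) = 1 / (1 + exp(−a(θ − b)))
P_1 = 1/(1+e^{0.2970}) = 0.4263
P_2 = 1/(1+e^{1.5040}) = 0.1818
P_3 = 1/(1+e^{0.4000}) = 0.4013
E[score] = 0.4263 + 0.1818 + 0.4013 = 1.0094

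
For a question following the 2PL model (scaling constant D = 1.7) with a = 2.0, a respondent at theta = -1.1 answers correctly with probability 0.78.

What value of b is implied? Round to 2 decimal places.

P(theta) = 1 / (1 + exp(−D·a(theta − b)))
logit(0.78) = ln(0.78/0.22) = 1.2657
b = theta − logit/(1.7·a) = -1.1 − 1.2657/3.4000 = -1.4723

-1.47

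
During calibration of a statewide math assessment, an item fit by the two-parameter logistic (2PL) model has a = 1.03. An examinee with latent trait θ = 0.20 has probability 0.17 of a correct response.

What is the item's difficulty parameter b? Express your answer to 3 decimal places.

P(θ) = 1 / (1 + exp(−a(θ − b)))
logit(0.17) = ln(0.17/0.83) = -1.5856
b = θ − logit/(a) = 0.20 − (-1.5856)/1.0300 = 1.7394

1.739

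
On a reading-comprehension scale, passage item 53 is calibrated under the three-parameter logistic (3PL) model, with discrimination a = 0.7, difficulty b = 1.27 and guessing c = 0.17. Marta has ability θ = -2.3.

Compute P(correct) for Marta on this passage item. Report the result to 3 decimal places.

0.233

P(θ) = c + (1 − c) · 1 / (1 + exp(−a(θ − b)))
Exponent: 0.7 × (-2.3 − 1.27) = -2.4990
1/(1 + e^{2.4990}) = 0.0759
P = 0.17 + 0.83 × 0.0759 = 0.2330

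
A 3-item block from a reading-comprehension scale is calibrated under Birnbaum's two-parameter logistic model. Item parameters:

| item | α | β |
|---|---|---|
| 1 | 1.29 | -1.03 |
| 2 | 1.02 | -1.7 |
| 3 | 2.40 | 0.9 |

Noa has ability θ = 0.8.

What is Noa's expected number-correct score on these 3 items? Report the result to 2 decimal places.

P(θ) = 1 / (1 + exp(−α(θ − β)))
P_1 = 1/(1+e^{-2.3607}) = 0.9138
P_2 = 1/(1+e^{-2.5500}) = 0.9276
P_3 = 1/(1+e^{0.2400}) = 0.4403
E[score] = 0.9138 + 0.9276 + 0.4403 = 2.2816

2.28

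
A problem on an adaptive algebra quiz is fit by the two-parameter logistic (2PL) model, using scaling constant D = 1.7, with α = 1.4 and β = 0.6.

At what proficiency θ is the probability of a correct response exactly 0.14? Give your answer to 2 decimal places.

P(θ) = 1 / (1 + exp(−D·α(θ − β)))
logit = ln(0.1400/0.8600) = -1.8153
θ = β + logit/(1.7·α) = 0.6 + (-1.8153)/2.3800 = -0.1627

-0.16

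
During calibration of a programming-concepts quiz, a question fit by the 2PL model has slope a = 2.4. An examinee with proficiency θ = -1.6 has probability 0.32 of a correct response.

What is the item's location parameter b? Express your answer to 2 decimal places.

-1.29

P(θ) = 1 / (1 + exp(−a(θ − b)))
logit(0.32) = ln(0.32/0.68) = -0.7538
b = θ − logit/(a) = -1.6 − (-0.7538)/2.4000 = -1.2859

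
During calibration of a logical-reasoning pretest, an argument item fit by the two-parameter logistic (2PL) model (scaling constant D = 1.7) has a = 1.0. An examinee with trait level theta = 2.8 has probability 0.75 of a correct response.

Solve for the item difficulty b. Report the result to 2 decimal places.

2.15

P(theta) = 1 / (1 + exp(−D·a(theta − b)))
logit(0.75) = ln(0.75/0.25) = 1.0986
b = theta − logit/(1.7·a) = 2.8 − 1.0986/1.7000 = 2.1538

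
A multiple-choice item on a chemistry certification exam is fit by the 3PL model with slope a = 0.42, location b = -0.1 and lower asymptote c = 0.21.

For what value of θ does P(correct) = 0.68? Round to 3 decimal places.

P(θ) = c + (1 − c) · 1 / (1 + exp(−a(θ − b)))
Remove guessing floor: (0.68 − 0.21)/(1 − 0.21) = 0.5949
logit = ln(0.5949/0.4051) = 0.3844
θ = b + logit/(a) = -0.1 + 0.3844/0.4200 = 0.8153

0.815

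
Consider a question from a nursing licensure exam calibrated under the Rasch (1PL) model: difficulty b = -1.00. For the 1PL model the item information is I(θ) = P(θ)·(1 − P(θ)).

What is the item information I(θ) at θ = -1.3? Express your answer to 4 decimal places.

P = 1/(1+e^{0.3000}) = 0.4256
P(1−P) = 0.4256 × 0.5744 = 0.2445
I = P(1−P) = 0.24446

0.2445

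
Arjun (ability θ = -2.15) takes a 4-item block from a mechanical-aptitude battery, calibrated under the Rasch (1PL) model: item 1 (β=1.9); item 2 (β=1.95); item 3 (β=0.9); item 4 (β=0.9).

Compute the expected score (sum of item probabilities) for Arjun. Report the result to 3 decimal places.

0.124

P(θ) = 1 / (1 + exp(−(θ − β)))
P_1 = 1/(1+e^{4.0500}) = 0.0171
P_2 = 1/(1+e^{4.1000}) = 0.0163
P_3 = 1/(1+e^{3.0500}) = 0.0452
P_4 = 1/(1+e^{3.0500}) = 0.0452
E[score] = 0.0171 + 0.0163 + 0.0452 + 0.0452 = 0.1239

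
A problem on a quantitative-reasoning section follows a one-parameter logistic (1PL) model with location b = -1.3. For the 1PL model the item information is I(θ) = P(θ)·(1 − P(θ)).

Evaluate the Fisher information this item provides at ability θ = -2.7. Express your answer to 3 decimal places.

0.159

P = 1/(1+e^{1.4000}) = 0.1978
P(1−P) = 0.1978 × 0.8022 = 0.1587
I = P(1−P) = 0.15868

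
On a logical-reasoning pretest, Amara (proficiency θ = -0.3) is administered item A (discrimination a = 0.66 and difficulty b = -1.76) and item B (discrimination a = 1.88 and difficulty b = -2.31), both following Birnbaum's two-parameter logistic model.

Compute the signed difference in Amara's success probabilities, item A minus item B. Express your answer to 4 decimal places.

-0.2538

P(θ) = 1 / (1 + exp(−a(θ − b)))
P_A = 0.7238
P_B = 0.9777
P_A − P_B = -0.2538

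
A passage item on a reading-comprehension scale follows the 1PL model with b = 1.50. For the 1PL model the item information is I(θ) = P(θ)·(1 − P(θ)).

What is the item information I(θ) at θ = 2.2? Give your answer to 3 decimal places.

P = 1/(1+e^{-0.7000}) = 0.6682
P(1−P) = 0.6682 × 0.3318 = 0.2217
I = P(1−P) = 0.22171

0.222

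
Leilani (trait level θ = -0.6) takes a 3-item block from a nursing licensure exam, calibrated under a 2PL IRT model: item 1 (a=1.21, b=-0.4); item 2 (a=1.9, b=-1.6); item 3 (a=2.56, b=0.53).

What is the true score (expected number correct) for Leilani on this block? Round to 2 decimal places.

P(θ) = 1 / (1 + exp(−a(θ − b)))
P_1 = 1/(1+e^{0.2420}) = 0.4398
P_2 = 1/(1+e^{-1.9000}) = 0.8699
P_3 = 1/(1+e^{2.8928}) = 0.0525
E[score] = 0.4398 + 0.8699 + 0.0525 = 1.3622

1.36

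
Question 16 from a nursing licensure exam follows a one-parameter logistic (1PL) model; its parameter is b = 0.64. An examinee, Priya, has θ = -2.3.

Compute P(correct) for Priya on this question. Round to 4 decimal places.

0.0502

P(θ) = 1 / (1 + exp(−(θ − b)))
Exponent: (-2.3 − 0.64) = -2.9400
1/(1 + e^{2.9400}) = 0.0502
P = 0.0502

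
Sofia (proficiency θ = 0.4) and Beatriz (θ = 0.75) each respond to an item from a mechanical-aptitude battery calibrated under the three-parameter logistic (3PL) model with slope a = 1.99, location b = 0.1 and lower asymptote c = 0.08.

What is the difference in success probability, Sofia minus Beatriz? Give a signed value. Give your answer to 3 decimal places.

P(θ) = c + (1 − c) · 1 / (1 + exp(−a(θ − b)))
P(Sofia) = 0.6734  [exponent 0.5970]
P(Beatriz) = 0.8020  [exponent 1.2935]
Difference = 0.6734 − 0.8020 = -0.1286

-0.129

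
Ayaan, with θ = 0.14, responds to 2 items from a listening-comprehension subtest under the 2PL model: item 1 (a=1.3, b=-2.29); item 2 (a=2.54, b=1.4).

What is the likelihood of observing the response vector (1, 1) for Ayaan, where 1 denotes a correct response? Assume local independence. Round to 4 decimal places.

0.0376

P(θ) = 1 / (1 + exp(−a(θ − b)))
P_1 = 1/(1+e^{-3.1590}) = 0.9593
P_2 = 1/(1+e^{3.2004}) = 0.0392
L = P_1 × P_2 = 0.9593 × 0.0392 = 0.03756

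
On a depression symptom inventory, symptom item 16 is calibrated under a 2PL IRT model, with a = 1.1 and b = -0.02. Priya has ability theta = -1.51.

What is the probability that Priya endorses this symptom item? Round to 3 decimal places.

0.163

P(theta) = 1 / (1 + exp(−a(theta − b)))
Exponent: 1.1 × (-1.51 − (-0.02)) = -1.6390
1/(1 + e^{1.6390}) = 0.1626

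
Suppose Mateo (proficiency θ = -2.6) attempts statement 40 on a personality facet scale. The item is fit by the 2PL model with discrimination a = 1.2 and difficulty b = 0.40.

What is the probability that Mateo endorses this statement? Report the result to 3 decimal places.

0.027

P(θ) = 1 / (1 + exp(−a(θ − b)))
Exponent: 1.2 × (-2.6 − 0.40) = -3.6000
1/(1 + e^{3.6000}) = 0.0266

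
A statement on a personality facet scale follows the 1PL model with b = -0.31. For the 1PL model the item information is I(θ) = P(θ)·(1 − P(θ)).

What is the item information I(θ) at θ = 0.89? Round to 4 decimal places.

0.1779

P = 1/(1+e^{-1.2000}) = 0.7685
P(1−P) = 0.7685 × 0.2315 = 0.1779
I = P(1−P) = 0.17789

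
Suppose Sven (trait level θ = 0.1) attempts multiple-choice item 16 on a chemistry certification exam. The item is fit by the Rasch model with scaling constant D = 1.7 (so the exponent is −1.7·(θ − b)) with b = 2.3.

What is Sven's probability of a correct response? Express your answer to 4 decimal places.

P(θ) = 1 / (1 + exp(−D·(θ − b)))
Exponent: 1.7 × (0.1 − 2.3) = -3.7400
1/(1 + e^{3.7400}) = 0.0232
P = 0.0232

0.0232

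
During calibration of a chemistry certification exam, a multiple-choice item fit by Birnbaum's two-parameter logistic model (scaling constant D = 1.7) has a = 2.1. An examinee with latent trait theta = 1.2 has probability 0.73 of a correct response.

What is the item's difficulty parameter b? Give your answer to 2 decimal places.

P(theta) = 1 / (1 + exp(−D·a(theta − b)))
logit(0.73) = ln(0.73/0.27) = 0.9946
b = theta − logit/(1.7·a) = 1.2 − 0.9946/3.5700 = 0.9214

0.92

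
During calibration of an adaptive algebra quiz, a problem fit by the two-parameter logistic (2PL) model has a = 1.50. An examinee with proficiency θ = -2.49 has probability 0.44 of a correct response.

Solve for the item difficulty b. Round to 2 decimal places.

-2.33

P(θ) = 1 / (1 + exp(−a(θ − b)))
logit(0.44) = ln(0.44/0.56) = -0.2412
b = θ − logit/(a) = -2.49 − (-0.2412)/1.5000 = -2.3292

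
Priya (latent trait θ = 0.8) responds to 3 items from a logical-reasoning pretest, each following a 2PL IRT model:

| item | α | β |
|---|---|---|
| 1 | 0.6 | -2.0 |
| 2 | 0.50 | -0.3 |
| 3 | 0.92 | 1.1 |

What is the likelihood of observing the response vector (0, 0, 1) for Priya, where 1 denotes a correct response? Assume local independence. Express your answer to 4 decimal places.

0.0248

P(θ) = 1 / (1 + exp(−α(θ − β)))
P_1 = 1/(1+e^{-1.6800}) = 0.8429
P_2 = 1/(1+e^{-0.5500}) = 0.6341
P_3 = 1/(1+e^{0.2760}) = 0.4314
L = (1−P_1) × (1−P_2) × P_3 = 0.1571 × 0.3659 × 0.4314 = 0.02480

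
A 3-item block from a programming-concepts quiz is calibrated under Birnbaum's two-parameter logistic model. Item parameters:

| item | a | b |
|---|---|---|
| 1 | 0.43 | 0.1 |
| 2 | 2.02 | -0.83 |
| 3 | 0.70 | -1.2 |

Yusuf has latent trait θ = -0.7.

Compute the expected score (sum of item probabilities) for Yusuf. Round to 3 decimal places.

P(θ) = 1 / (1 + exp(−a(θ − b)))
P_1 = 1/(1+e^{0.3440}) = 0.4148
P_2 = 1/(1+e^{-0.2626}) = 0.5653
P_3 = 1/(1+e^{-0.3500}) = 0.5866
E[score] = 0.4148 + 0.5653 + 0.5866 = 1.5667

1.567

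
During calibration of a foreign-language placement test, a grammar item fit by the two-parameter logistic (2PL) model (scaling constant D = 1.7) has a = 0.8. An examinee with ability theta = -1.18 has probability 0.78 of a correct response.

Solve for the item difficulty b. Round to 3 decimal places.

P(theta) = 1 / (1 + exp(−D·a(theta − b)))
logit(0.78) = ln(0.78/0.22) = 1.2657
b = theta − logit/(1.7·a) = -1.18 − 1.2657/1.3600 = -2.1106

-2.111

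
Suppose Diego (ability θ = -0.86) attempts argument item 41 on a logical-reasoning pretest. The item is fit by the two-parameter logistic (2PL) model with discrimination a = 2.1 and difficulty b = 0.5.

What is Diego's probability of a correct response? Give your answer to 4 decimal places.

0.0544

P(θ) = 1 / (1 + exp(−a(θ − b)))
Exponent: 2.1 × (-0.86 − 0.5) = -2.8560
1/(1 + e^{2.8560}) = 0.0544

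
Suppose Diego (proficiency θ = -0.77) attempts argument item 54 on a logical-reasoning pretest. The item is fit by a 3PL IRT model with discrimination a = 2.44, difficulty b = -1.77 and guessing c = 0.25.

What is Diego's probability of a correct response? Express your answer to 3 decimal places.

0.940

P(θ) = c + (1 − c) · 1 / (1 + exp(−a(θ − b)))
Exponent: 2.44 × (-0.77 − (-1.77)) = 2.4400
1/(1 + e^{-2.4400}) = 0.9198
P = 0.25 + 0.75 × 0.9198 = 0.9399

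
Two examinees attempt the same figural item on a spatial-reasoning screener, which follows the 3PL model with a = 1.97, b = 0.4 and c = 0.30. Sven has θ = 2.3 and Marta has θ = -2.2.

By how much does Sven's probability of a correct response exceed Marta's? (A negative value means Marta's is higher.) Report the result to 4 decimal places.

P(θ) = c + (1 − c) · 1 / (1 + exp(−a(θ − b)))
P(Sven) = 0.9838  [exponent 3.7430]
P(Marta) = 0.3042  [exponent -5.1220]
Difference = 0.9838 − 0.3042 = 0.6797

0.6797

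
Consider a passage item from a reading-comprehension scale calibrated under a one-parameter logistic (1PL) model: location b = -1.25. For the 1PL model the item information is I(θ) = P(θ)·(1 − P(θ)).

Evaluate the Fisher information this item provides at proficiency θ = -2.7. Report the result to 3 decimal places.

P = 1/(1+e^{1.4500}) = 0.1900
P(1−P) = 0.1900 × 0.8100 = 0.1539
I = P(1−P) = 0.15390

0.154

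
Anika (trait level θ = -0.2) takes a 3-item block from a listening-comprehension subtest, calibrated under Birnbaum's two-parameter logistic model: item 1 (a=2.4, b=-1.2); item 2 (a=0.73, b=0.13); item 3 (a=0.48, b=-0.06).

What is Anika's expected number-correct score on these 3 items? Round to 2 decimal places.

P(θ) = 1 / (1 + exp(−a(θ − b)))
P_1 = 1/(1+e^{-2.4000}) = 0.9168
P_2 = 1/(1+e^{0.2409}) = 0.4401
P_3 = 1/(1+e^{0.0672}) = 0.4832
E[score] = 0.9168 + 0.4401 + 0.4832 = 1.8401

1.84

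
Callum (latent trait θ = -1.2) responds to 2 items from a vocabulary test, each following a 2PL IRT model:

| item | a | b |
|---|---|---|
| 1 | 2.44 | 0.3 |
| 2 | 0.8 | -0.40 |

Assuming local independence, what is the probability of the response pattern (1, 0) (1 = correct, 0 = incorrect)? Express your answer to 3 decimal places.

P(θ) = 1 / (1 + exp(−a(θ − b)))
P_1 = 1/(1+e^{3.6600}) = 0.0251
P_2 = 1/(1+e^{0.6400}) = 0.3452
L = P_1 × (1−P_2) = 0.0251 × 0.6548 = 0.01643

0.016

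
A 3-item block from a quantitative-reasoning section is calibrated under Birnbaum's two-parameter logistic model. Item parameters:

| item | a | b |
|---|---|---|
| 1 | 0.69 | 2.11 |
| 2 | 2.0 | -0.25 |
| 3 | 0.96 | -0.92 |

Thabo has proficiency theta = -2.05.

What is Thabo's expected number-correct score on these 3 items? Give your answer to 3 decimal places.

P(theta) = 1 / (1 + exp(−a(theta − b)))
P_1 = 1/(1+e^{2.8704}) = 0.0536
P_2 = 1/(1+e^{3.6000}) = 0.0266
P_3 = 1/(1+e^{1.0848}) = 0.2526
E[score] = 0.0536 + 0.0266 + 0.2526 = 0.3328

0.333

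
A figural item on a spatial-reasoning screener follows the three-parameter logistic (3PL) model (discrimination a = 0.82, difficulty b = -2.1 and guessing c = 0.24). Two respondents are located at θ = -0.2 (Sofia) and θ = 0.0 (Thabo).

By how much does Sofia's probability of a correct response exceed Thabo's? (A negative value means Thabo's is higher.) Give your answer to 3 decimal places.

-0.017

P(θ) = c + (1 − c) · 1 / (1 + exp(−a(θ − b)))
P(Sofia) = 0.8678  [exponent 1.5580]
P(Thabo) = 0.8848  [exponent 1.7220]
Difference = 0.8678 − 0.8848 = -0.0170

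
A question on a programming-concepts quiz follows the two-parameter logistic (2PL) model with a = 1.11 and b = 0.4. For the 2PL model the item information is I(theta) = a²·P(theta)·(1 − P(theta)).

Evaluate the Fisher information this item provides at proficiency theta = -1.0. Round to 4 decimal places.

P = 1/(1+e^{1.5540}) = 0.1745
P(1−P) = 0.1745 × 0.8255 = 0.1441
I = a² × P(1−P) = 1.11² × 0.1441 = 0.17749

0.1775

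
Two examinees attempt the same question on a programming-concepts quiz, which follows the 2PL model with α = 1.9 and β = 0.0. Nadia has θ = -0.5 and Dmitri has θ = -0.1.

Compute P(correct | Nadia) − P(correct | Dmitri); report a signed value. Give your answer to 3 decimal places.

P(θ) = 1 / (1 + exp(−α(θ − β)))
P(Nadia) = 0.2789  [exponent -0.9500]
P(Dmitri) = 0.4526  [exponent -0.1900]
Difference = 0.2789 − 0.4526 = -0.1738

-0.174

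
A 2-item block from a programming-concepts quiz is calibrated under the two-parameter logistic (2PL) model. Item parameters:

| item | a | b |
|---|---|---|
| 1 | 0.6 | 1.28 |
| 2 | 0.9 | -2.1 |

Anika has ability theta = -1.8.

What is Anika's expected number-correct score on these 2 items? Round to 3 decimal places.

P(theta) = 1 / (1 + exp(−a(theta − b)))
P_1 = 1/(1+e^{1.8480}) = 0.1361
P_2 = 1/(1+e^{-0.2700}) = 0.5671
E[score] = 0.1361 + 0.5671 = 0.7032

0.703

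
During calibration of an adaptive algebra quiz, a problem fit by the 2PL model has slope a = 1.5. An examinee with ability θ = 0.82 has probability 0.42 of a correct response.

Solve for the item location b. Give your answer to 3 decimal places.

1.035

P(θ) = 1 / (1 + exp(−a(θ − b)))
logit(0.42) = ln(0.42/0.58) = -0.3228
b = θ − logit/(a) = 0.82 − (-0.3228)/1.5000 = 1.0352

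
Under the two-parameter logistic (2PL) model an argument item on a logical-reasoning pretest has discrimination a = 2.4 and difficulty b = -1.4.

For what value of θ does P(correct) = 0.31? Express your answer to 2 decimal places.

-1.73

P(θ) = 1 / (1 + exp(−a(θ − b)))
logit = ln(0.3100/0.6900) = -0.8001
θ = b + logit/(a) = -1.4 + (-0.8001)/2.4000 = -1.7334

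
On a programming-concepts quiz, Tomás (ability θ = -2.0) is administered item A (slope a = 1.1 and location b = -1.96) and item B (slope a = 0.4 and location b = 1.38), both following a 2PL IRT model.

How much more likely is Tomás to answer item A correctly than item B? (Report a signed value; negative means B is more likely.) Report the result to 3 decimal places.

0.283

P(θ) = 1 / (1 + exp(−a(θ − b)))
P_A = 0.4890
P_B = 0.2055
P_A − P_B = 0.2835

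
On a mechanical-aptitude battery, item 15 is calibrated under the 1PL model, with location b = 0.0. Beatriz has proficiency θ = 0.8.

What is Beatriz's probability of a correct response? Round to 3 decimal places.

0.690

P(θ) = 1 / (1 + exp(−(θ − b)))
Exponent: (0.8 − 0.0) = 0.8000
1/(1 + e^{-0.8000}) = 0.6900
P = 0.6900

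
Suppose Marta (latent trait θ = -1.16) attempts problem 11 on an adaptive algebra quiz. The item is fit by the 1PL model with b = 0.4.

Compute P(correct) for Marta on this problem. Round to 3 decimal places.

0.174

P(θ) = 1 / (1 + exp(−(θ − b)))
Exponent: (-1.16 − 0.4) = -1.5600
1/(1 + e^{1.5600}) = 0.1736
P = 0.1736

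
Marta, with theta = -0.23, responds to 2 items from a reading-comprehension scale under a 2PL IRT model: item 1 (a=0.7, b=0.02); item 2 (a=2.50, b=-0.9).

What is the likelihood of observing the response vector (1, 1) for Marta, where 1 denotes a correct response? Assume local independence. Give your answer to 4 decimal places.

0.3844

P(theta) = 1 / (1 + exp(−a(theta − b)))
P_1 = 1/(1+e^{0.1750}) = 0.4564
P_2 = 1/(1+e^{-1.6750}) = 0.8422
L = P_1 × P_2 = 0.4564 × 0.8422 = 0.38437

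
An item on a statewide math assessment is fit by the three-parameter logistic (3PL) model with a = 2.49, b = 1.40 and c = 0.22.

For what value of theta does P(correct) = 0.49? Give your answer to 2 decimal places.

1.14

P(theta) = c + (1 − c) · 1 / (1 + exp(−a(theta − b)))
Remove guessing floor: (0.49 − 0.22)/(1 − 0.22) = 0.3462
logit = ln(0.3462/0.6538) = -0.6360
theta = b + logit/(a) = 1.40 + (-0.6360)/2.4900 = 1.1446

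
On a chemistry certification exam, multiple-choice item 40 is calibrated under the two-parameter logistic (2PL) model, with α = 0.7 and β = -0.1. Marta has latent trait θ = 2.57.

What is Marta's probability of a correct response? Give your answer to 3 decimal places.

0.866

P(θ) = 1 / (1 + exp(−α(θ − β)))
Exponent: 0.7 × (2.57 − (-0.1)) = 1.8690
1/(1 + e^{-1.8690}) = 0.8663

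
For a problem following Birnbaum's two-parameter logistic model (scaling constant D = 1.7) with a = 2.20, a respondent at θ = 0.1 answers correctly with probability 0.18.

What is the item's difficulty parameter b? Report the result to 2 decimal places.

0.51

P(θ) = 1 / (1 + exp(−D·a(θ − b)))
logit(0.18) = ln(0.18/0.82) = -1.5163
b = θ − logit/(1.7·a) = 0.1 − (-1.5163)/3.7400 = 0.5054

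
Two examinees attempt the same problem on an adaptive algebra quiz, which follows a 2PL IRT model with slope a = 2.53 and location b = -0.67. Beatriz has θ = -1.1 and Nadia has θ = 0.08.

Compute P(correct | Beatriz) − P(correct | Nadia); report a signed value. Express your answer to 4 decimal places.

-0.6176

P(θ) = 1 / (1 + exp(−a(θ − b)))
P(Beatriz) = 0.2520  [exponent -1.0879]
P(Nadia) = 0.8696  [exponent 1.8975]
Difference = 0.2520 − 0.8696 = -0.6176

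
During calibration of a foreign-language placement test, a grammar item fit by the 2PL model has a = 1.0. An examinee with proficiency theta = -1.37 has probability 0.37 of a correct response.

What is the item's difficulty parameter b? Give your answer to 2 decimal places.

P(theta) = 1 / (1 + exp(−a(theta − b)))
logit(0.37) = ln(0.37/0.63) = -0.5322
b = theta − logit/(a) = -1.37 − (-0.5322)/1.0000 = -0.8378

-0.84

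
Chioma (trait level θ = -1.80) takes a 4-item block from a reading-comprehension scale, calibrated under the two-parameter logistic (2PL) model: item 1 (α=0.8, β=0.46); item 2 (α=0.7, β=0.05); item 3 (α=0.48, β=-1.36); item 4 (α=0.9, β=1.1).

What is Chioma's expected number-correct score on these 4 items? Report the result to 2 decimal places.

0.87

P(θ) = 1 / (1 + exp(−α(θ − β)))
P_1 = 1/(1+e^{1.8080}) = 0.1409
P_2 = 1/(1+e^{1.2950}) = 0.2150
P_3 = 1/(1+e^{0.2112}) = 0.4474
P_4 = 1/(1+e^{2.6100}) = 0.0685
E[score] = 0.1409 + 0.2150 + 0.4474 + 0.0685 = 0.8718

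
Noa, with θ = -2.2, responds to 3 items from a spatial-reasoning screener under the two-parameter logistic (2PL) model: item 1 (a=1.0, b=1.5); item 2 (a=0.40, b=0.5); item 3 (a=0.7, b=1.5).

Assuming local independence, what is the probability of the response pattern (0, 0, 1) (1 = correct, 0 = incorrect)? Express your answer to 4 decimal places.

P(θ) = 1 / (1 + exp(−a(θ − b)))
P_1 = 1/(1+e^{3.7000}) = 0.0241
P_2 = 1/(1+e^{1.0800}) = 0.2535
P_3 = 1/(1+e^{2.5900}) = 0.0698
L = (1−P_1) × (1−P_2) × P_3 = 0.9759 × 0.7465 × 0.0698 = 0.05084

0.0508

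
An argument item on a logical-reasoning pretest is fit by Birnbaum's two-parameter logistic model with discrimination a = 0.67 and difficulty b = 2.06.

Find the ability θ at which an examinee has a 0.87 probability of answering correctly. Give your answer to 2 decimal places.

4.90

P(θ) = 1 / (1 + exp(−a(θ − b)))
logit = ln(0.8700/0.1300) = 1.9010
θ = b + logit/(a) = 2.06 + 1.9010/0.6700 = 4.8973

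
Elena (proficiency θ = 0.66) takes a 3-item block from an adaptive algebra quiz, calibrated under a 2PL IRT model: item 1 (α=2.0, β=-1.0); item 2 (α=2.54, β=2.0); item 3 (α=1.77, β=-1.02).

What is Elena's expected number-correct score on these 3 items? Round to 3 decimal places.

P(θ) = 1 / (1 + exp(−α(θ − β)))
P_1 = 1/(1+e^{-3.3200}) = 0.9651
P_2 = 1/(1+e^{3.4036}) = 0.0322
P_3 = 1/(1+e^{-2.9736}) = 0.9514
E[score] = 0.9651 + 0.0322 + 0.9514 = 1.9487

1.949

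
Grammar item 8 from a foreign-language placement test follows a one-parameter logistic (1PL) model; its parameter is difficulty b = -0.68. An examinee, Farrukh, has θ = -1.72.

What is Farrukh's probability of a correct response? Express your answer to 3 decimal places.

P(θ) = 1 / (1 + exp(−(θ − b)))
Exponent: (-1.72 − (-0.68)) = -1.0400
1/(1 + e^{1.0400}) = 0.2611
P = 0.2611

0.261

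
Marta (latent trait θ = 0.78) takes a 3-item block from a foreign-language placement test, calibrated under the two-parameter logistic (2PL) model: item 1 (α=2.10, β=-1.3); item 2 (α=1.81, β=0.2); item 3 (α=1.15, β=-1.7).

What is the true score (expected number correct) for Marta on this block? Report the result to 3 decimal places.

2.674

P(θ) = 1 / (1 + exp(−α(θ − β)))
P_1 = 1/(1+e^{-4.3680}) = 0.9875
P_2 = 1/(1+e^{-1.0498}) = 0.7407
P_3 = 1/(1+e^{-2.8520}) = 0.9454
E[score] = 0.9875 + 0.7407 + 0.9454 = 2.6736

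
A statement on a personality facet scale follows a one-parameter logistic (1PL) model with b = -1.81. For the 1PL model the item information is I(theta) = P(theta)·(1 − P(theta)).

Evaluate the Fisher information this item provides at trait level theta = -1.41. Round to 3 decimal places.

0.240

P = 1/(1+e^{-0.4000}) = 0.5987
P(1−P) = 0.5987 × 0.4013 = 0.2403
I = P(1−P) = 0.24026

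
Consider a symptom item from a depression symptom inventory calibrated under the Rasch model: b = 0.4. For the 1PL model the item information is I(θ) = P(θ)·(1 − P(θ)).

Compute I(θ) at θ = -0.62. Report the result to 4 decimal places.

0.1948

P = 1/(1+e^{1.0200}) = 0.2650
P(1−P) = 0.2650 × 0.7350 = 0.1948
I = P(1−P) = 0.19479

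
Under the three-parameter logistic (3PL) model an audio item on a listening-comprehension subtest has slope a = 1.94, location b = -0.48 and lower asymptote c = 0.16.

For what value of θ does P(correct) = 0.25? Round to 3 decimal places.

-1.573

P(θ) = c + (1 − c) · 1 / (1 + exp(−a(θ − b)))
Remove guessing floor: (0.25 − 0.16)/(1 − 0.16) = 0.1071
logit = ln(0.1071/0.8929) = -2.1203
θ = b + logit/(a) = -0.48 + (-2.1203)/1.9400 = -1.5729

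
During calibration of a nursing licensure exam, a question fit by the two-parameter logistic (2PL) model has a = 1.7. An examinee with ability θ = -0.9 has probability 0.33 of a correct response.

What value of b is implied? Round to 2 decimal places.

P(θ) = 1 / (1 + exp(−a(θ − b)))
logit(0.33) = ln(0.33/0.67) = -0.7082
b = θ − logit/(a) = -0.9 − (-0.7082)/1.7000 = -0.4834

-0.48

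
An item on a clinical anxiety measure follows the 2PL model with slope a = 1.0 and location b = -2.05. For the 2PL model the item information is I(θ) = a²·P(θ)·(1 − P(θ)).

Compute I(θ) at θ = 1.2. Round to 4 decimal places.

P = 1/(1+e^{-3.2500}) = 0.9627
P(1−P) = 0.9627 × 0.0373 = 0.0359
I = a² × P(1−P) = 1.0² × 0.0359 = 0.03593

0.0359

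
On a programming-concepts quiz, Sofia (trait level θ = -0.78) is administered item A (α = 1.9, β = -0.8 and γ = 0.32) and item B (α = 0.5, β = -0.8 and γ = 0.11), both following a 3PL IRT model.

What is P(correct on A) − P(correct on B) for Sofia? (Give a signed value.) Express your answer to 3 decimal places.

P(θ) = γ + (1 − γ) · 1 / (1 + exp(−α(θ − β)))
P_A = 0.6665
P_B = 0.5572
P_A − P_B = 0.1092

0.109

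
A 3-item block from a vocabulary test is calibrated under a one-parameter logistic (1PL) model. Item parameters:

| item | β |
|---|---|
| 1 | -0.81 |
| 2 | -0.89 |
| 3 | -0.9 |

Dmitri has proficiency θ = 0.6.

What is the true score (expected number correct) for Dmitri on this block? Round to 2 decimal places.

P(θ) = 1 / (1 + exp(−(θ − β)))
P_1 = 1/(1+e^{-1.4100}) = 0.8038
P_2 = 1/(1+e^{-1.4900}) = 0.8161
P_3 = 1/(1+e^{-1.5000}) = 0.8176
E[score] = 0.8038 + 0.8161 + 0.8176 = 2.4374

2.44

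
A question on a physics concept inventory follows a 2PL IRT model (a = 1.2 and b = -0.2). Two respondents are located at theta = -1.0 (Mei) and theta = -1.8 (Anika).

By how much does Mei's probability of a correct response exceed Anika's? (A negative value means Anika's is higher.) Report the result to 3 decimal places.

0.149

P(theta) = 1 / (1 + exp(−a(theta − b)))
P(Mei) = 0.2769  [exponent -0.9600]
P(Anika) = 0.1279  [exponent -1.9200]
Difference = 0.2769 − 0.1279 = 0.1490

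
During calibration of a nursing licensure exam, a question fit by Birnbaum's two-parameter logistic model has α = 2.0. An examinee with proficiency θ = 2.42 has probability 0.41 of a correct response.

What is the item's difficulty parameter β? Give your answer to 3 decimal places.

2.602

P(θ) = 1 / (1 + exp(−α(θ − β)))
logit(0.41) = ln(0.41/0.59) = -0.3640
β = θ − logit/(α) = 2.42 − (-0.3640)/2.0000 = 2.6020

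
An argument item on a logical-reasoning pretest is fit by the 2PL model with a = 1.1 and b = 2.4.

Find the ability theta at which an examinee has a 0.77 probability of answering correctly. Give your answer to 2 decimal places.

P(theta) = 1 / (1 + exp(−a(theta − b)))
logit = ln(0.7700/0.2300) = 1.2083
theta = b + logit/(a) = 2.4 + 1.2083/1.1000 = 3.4985

3.50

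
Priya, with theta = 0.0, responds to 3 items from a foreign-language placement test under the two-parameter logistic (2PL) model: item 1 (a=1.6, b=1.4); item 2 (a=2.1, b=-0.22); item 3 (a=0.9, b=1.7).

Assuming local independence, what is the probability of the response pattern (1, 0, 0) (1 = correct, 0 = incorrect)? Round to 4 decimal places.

P(theta) = 1 / (1 + exp(−a(theta − b)))
P_1 = 1/(1+e^{2.2400}) = 0.0962
P_2 = 1/(1+e^{-0.4620}) = 0.6135
P_3 = 1/(1+e^{1.5300}) = 0.1780
L = P_1 × (1−P_2) × (1−P_3) = 0.0962 × 0.3865 × 0.8220 = 0.03057

0.0306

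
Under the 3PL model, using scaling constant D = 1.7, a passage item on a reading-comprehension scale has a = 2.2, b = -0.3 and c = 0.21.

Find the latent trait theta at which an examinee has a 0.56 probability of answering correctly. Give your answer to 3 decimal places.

-0.361

P(theta) = c + (1 − c) · 1 / (1 + exp(−D·a(theta − b)))
Remove guessing floor: (0.56 − 0.21)/(1 − 0.21) = 0.4430
logit = ln(0.4430/0.5570) = -0.2288
theta = b + logit/(1.7·a) = -0.3 + (-0.2288)/3.7400 = -0.3612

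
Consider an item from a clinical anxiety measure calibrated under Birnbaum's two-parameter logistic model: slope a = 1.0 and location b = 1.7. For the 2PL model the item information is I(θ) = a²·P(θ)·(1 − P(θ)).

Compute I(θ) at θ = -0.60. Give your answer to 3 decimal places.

0.083

P = 1/(1+e^{2.3000}) = 0.0911
P(1−P) = 0.0911 × 0.9089 = 0.0828
I = a² × P(1−P) = 1.0² × 0.0828 = 0.08282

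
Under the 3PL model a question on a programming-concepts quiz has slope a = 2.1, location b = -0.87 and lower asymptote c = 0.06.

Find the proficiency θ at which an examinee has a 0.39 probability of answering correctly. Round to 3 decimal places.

P(θ) = c + (1 − c) · 1 / (1 + exp(−a(θ − b)))
Remove guessing floor: (0.39 − 0.06)/(1 − 0.06) = 0.3511
logit = ln(0.3511/0.6489) = -0.6144
θ = b + logit/(a) = -0.87 + (-0.6144)/2.1000 = -1.1626

-1.163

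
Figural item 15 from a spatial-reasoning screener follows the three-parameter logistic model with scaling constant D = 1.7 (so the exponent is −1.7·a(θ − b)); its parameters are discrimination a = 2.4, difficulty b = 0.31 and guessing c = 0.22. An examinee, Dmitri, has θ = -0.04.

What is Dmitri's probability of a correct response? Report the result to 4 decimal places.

P(θ) = c + (1 − c) · 1 / (1 + exp(−D·a(θ − b)))
Exponent: 1.7 × 2.4 × (-0.04 − 0.31) = -1.4280
1/(1 + e^{1.4280}) = 0.1934
P = 0.22 + 0.78 × 0.1934 = 0.3709

0.3709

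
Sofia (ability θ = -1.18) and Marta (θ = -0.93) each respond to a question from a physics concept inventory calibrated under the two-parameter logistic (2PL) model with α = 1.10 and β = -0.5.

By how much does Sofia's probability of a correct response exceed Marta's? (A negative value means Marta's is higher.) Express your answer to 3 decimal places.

-0.063

P(θ) = 1 / (1 + exp(−α(θ − β)))
P(Sofia) = 0.3213  [exponent -0.7480]
P(Marta) = 0.3839  [exponent -0.4730]
Difference = 0.3213 − 0.3839 = -0.0626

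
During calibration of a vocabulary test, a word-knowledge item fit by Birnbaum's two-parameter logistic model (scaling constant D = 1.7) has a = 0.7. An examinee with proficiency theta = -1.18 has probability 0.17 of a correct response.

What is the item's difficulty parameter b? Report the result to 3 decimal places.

0.152

P(theta) = 1 / (1 + exp(−D·a(theta − b)))
logit(0.17) = ln(0.17/0.83) = -1.5856
b = theta − logit/(1.7·a) = -1.18 − (-1.5856)/1.1900 = 0.1525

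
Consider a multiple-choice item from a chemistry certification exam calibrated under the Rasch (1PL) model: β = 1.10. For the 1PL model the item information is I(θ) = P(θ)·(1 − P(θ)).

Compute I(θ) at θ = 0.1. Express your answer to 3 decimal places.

0.197

P = 1/(1+e^{1.0000}) = 0.2689
P(1−P) = 0.2689 × 0.7311 = 0.1966
I = P(1−P) = 0.19661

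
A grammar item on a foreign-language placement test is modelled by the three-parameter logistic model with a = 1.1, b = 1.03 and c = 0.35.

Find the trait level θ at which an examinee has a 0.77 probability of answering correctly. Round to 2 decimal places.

P(θ) = c + (1 − c) · 1 / (1 + exp(−a(θ − b)))
Remove guessing floor: (0.77 − 0.35)/(1 − 0.35) = 0.6462
logit = ln(0.6462/0.3538) = 0.6022
θ = b + logit/(a) = 1.03 + 0.6022/1.1000 = 1.5774

1.58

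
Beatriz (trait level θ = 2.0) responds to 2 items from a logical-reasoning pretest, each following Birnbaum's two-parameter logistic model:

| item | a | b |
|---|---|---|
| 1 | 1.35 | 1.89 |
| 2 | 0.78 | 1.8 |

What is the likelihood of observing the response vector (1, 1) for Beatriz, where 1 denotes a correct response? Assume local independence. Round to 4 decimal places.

P(θ) = 1 / (1 + exp(−a(θ − b)))
P_1 = 1/(1+e^{-0.1485}) = 0.5371
P_2 = 1/(1+e^{-0.1560}) = 0.5389
L = P_1 × P_2 = 0.5371 × 0.5389 = 0.28943

0.2894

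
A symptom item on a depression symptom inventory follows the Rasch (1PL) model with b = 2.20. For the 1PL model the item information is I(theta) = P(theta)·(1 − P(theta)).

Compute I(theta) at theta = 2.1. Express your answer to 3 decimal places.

P = 1/(1+e^{0.1000}) = 0.4750
P(1−P) = 0.4750 × 0.5250 = 0.2494
I = P(1−P) = 0.24938

0.249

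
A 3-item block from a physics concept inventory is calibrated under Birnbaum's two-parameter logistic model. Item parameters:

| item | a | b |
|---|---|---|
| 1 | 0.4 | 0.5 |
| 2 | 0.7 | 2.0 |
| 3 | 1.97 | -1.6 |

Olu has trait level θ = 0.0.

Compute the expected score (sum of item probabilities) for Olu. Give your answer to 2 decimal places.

P(θ) = 1 / (1 + exp(−a(θ − b)))
P_1 = 1/(1+e^{0.2000}) = 0.4502
P_2 = 1/(1+e^{1.4000}) = 0.1978
P_3 = 1/(1+e^{-3.1520}) = 0.9590
E[score] = 0.4502 + 0.1978 + 0.9590 = 1.6070

1.61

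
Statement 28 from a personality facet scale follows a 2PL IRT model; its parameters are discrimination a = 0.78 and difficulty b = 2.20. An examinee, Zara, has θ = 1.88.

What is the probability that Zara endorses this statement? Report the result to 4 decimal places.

0.4379

P(θ) = 1 / (1 + exp(−a(θ − b)))
Exponent: 0.78 × (1.88 − 2.20) = -0.2496
1/(1 + e^{0.2496}) = 0.4379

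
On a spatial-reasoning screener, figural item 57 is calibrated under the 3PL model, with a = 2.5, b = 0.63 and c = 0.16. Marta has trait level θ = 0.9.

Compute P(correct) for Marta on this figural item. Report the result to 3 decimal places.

0.717

P(θ) = c + (1 − c) · 1 / (1 + exp(−a(θ − b)))
Exponent: 2.5 × (0.9 − 0.63) = 0.6750
1/(1 + e^{-0.6750}) = 0.6626
P = 0.16 + 0.84 × 0.6626 = 0.7166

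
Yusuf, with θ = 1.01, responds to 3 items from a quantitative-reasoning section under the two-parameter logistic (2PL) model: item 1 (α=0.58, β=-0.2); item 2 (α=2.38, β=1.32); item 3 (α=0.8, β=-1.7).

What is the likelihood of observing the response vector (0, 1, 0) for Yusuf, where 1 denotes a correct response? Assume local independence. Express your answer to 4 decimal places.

P(θ) = 1 / (1 + exp(−α(θ − β)))
P_1 = 1/(1+e^{-0.7018}) = 0.6686
P_2 = 1/(1+e^{0.7378}) = 0.3235
P_3 = 1/(1+e^{-2.1680}) = 0.8973
L = (1−P_1) × P_2 × (1−P_3) = 0.3314 × 0.3235 × 0.1027 = 0.01101

0.0110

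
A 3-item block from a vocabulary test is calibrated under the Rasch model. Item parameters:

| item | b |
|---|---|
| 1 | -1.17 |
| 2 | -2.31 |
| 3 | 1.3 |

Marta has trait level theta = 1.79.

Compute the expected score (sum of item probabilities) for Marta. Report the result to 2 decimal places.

2.55

P(theta) = 1 / (1 + exp(−(theta − b)))
P_1 = 1/(1+e^{-2.9600}) = 0.9507
P_2 = 1/(1+e^{-4.1000}) = 0.9837
P_3 = 1/(1+e^{-0.4900}) = 0.6201
E[score] = 0.9507 + 0.9837 + 0.6201 = 2.5545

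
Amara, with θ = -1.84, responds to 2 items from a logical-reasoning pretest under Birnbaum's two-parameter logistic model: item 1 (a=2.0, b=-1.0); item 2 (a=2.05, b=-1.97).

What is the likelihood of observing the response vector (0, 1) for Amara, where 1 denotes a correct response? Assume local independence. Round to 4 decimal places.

P(θ) = 1 / (1 + exp(−a(θ − b)))
P_1 = 1/(1+e^{1.6800}) = 0.1571
P_2 = 1/(1+e^{-0.2665}) = 0.5662
L = (1−P_1) × P_2 = 0.8429 × 0.5662 = 0.47728

0.4773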